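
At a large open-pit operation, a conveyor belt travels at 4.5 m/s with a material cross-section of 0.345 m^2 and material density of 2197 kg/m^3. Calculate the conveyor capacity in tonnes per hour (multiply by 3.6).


Volumetric flow = speed * area
= 4.5 * 0.345 = 1.5525 m^3/s
Mass flow = volumetric * density
= 1.5525 * 2197 = 3410.8425 kg/s
Convert to t/h: multiply by 3.6
Capacity = 3410.8425 * 3.6
= 12279.033 t/h

12279.033 t/h


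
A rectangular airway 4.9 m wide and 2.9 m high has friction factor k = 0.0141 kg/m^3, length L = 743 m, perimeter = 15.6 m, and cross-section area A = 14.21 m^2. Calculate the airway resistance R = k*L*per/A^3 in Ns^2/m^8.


Compute the numerator:
k * L * per = 0.0141 * 743 * 15.6
= 163.43028
Compute the denominator:
A^3 = 14.21^3 = 2869.341461
Resistance:
R = 163.43028 / 2869.341461
= 0.057 Ns^2/m^8

0.057 Ns^2/m^8


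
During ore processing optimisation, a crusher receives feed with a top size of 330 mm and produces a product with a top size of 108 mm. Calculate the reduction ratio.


3.0556

Reduction ratio = feed size / product size
= 330 / 108
= 3.0556


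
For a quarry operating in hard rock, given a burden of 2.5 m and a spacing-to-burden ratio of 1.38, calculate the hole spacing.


3.45 m

Spacing = burden * ratio
= 2.5 * 1.38
= 3.45 m


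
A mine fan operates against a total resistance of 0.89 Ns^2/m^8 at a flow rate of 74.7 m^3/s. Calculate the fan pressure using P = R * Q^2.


Compute Q^2:
Q^2 = 74.7^2 = 5580.09
Compute pressure:
P = R * Q^2 = 0.89 * 5580.09
= 4966.2801 Pa

4966.2801 Pa


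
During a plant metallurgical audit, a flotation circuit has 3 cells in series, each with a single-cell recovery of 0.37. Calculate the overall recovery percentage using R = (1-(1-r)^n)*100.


Complement of single-cell recovery:
1 - r = 1 - 0.37 = 0.63
Raise to power n:
(1 - r)^3 = 0.63^3 = 0.250047
Overall recovery:
R = (1 - 0.250047) * 100
= 74.9953%

74.9953%


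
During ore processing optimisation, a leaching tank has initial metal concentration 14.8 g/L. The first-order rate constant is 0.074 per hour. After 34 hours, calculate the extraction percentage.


91.9218%

Compute the exponent:
-k * t = -0.074 * 34 = -2.516
Remaining concentration:
C = 14.8 * exp(-2.516)
= 14.8 * 0.08078208971
= 1.195574928 g/L
Extracted = 14.8 - 1.195574928 = 13.60442507 g/L
Extraction % = 13.60442507 / 14.8 * 100
= 91.9218%


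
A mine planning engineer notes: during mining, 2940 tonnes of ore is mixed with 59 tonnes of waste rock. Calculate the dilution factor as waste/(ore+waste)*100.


1.9673%

Total material = ore + waste
= 2940 + 59 = 2999 tonnes
Dilution = waste / total * 100
= 59 / 2999 * 100
= 0.01967322441 * 100
= 1.9673%


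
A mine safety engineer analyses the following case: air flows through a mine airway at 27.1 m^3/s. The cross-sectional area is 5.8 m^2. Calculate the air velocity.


4.6724 m/s

Velocity = flow rate / cross-sectional area
= 27.1 / 5.8
= 4.6724 m/s


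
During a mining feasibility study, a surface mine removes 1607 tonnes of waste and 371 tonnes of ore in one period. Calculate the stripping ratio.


Stripping ratio = waste tonnage / ore tonnage
= 1607 / 371
= 4.3315

4.3315


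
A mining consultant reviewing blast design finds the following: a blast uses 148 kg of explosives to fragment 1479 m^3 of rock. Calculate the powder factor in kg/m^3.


0.1001 kg/m^3

Powder factor = explosive mass / rock volume
= 148 / 1479
= 0.1001 kg/m^3


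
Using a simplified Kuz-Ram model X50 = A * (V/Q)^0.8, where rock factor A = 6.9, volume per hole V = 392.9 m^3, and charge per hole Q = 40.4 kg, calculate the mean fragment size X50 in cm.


Compute V/Q:
V/Q = 392.9 / 40.4 = 9.725247525
Raise to the power 0.8:
(V/Q)^0.8 = 9.725247525^0.8 = 6.170502477
Multiply by A:
X50 = 6.9 * 6.170502477
= 42.5765 cm

42.5765 cm


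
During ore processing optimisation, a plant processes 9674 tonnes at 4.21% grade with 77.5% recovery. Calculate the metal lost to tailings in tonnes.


91.637 tonnes

Total metal in feed:
= 9674 * 4.21 / 100 = 407.2754 tonnes
Metal recovered:
= 407.2754 * 77.5 / 100 = 315.638435 tonnes
Metal lost to tailings:
= 407.2754 - 315.638435
= 91.637 tonnes


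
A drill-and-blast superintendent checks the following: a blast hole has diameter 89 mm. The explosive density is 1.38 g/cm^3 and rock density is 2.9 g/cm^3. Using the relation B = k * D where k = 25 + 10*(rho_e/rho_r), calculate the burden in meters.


2.6485 m

First, compute k:
rho_e / rho_r = 1.38 / 2.9 = 0.475862069
k = 25 + 10 * 0.475862069 = 29.75862069
Then, compute burden:
B = k * D / 1000 = 29.75862069 * 89 / 1000
= 2648.517241 / 1000
= 2.6485 m


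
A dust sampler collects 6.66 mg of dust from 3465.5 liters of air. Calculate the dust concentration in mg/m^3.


1.9218 mg/m^3

Convert liters to m^3: 1 m^3 = 1000 L
Concentration = mass / volume * 1000
= 6.66 / 3465.5 * 1000
= 0.001921800606 * 1000
= 1.9218 mg/m^3


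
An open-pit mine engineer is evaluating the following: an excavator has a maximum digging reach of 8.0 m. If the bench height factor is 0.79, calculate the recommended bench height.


6.32 m

Bench height = reach * factor
= 8.0 * 0.79
= 6.32 m


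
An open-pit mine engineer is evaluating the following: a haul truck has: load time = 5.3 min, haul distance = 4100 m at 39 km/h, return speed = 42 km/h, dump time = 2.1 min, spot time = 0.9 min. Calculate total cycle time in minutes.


Convert haul speed to m/min: 39 * 1000/60 = 650 m/min
Haul time = 4100 / 650 = 6.307692308 min
Convert return speed to m/min: 42 * 1000/60 = 700 m/min
Return time = 4100 / 700 = 5.857142857 min
Total cycle time:
= 5.3 + 6.307692308 + 2.1 + 5.857142857 + 0.9
= 20.4648 min

20.4648 min


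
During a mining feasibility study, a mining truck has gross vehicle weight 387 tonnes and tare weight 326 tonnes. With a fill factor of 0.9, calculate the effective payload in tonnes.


54.9 tonnes

Maximum payload = gross - tare
= 387 - 326 = 61 tonnes
Effective payload = max payload * fill factor
= 61 * 0.9
= 54.9 tonnes


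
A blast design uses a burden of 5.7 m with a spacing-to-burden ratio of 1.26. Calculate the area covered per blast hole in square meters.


40.9374 m^2

First, find the spacing:
Spacing = burden * ratio = 5.7 * 1.26
= 7.182 m
Then, calculate the area:
Area = burden * spacing = 5.7 * 7.182
= 40.9374 m^2


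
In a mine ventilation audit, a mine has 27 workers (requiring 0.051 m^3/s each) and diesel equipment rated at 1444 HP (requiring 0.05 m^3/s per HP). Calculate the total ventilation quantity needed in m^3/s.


73.577 m^3/s

Airflow for workers:
Q_people = 27 * 0.051 = 1.377 m^3/s
Airflow for diesel equipment:
Q_diesel = 1444 * 0.05 = 72.2 m^3/s
Total ventilation:
Q_total = 1.377 + 72.2
= 73.577 m^3/s


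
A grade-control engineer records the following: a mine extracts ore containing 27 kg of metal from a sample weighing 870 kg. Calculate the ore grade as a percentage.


Ore grade = (metal mass / ore mass) * 100
= (27 / 870) * 100
= 0.03103448276 * 100
= 3.1034%

3.1034%


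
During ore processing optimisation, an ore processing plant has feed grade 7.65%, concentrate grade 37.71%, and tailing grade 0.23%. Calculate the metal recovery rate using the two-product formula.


97.5887%

Using the two-product formula:
R = 100 * c * (f - t) / (f * (c - t))
Numerator = 100 * 37.71 * (7.65 - 0.23)
= 100 * 37.71 * 7.42
= 27980.82
Denominator = 7.65 * (37.71 - 0.23)
= 7.65 * 37.48
= 286.722
R = 27980.82 / 286.722
= 97.5887%


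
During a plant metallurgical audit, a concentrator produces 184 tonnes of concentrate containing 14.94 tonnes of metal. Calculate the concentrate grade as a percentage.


Grade = (metal in concentrate / concentrate mass) * 100
= (14.94 / 184) * 100
= 0.08119565217 * 100
= 8.1196%

8.1196%


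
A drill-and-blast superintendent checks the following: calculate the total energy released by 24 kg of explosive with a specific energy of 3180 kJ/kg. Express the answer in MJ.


Energy = mass * specific_energy / 1000
= 24 * 3180 / 1000
= 76320 / 1000
= 76.32 MJ

76.32 MJ


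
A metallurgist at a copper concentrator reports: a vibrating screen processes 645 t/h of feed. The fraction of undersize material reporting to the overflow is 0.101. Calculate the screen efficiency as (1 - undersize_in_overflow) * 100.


Screen efficiency = (1 - fraction of undersize in overflow) * 100
= (1 - 0.101) * 100
= 0.899 * 100
= 89.9%

89.9%


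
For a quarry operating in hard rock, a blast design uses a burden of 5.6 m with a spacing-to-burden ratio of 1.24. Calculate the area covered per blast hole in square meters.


First, find the spacing:
Spacing = burden * ratio = 5.6 * 1.24
= 6.944 m
Then, calculate the area:
Area = burden * spacing = 5.6 * 6.944
= 38.8864 m^2

38.8864 m^2


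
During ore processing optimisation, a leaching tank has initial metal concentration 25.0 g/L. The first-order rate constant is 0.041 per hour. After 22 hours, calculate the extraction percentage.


59.4243%

Compute the exponent:
-k * t = -0.041 * 22 = -0.902
Remaining concentration:
C = 25.0 * exp(-0.902)
= 25.0 * 0.405757333
= 10.14393333 g/L
Extracted = 25.0 - 10.14393333 = 14.85606667 g/L
Extraction % = 14.85606667 / 25.0 * 100
= 59.4243%


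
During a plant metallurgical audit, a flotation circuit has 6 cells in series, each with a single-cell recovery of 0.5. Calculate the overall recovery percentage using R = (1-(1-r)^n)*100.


Complement of single-cell recovery:
1 - r = 1 - 0.5 = 0.5
Raise to power n:
(1 - r)^6 = 0.5^6 = 0.015625
Overall recovery:
R = (1 - 0.015625) * 100
= 98.4375%

98.4375%


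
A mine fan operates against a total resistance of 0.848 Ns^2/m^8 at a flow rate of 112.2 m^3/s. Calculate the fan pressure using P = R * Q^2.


Compute Q^2:
Q^2 = 112.2^2 = 12588.84
Compute pressure:
P = R * Q^2 = 0.848 * 12588.84
= 10675.3363 Pa

10675.3363 Pa


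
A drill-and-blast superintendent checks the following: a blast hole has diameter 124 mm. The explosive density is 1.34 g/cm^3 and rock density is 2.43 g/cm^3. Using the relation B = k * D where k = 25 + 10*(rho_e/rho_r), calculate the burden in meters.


3.7838 m

First, compute k:
rho_e / rho_r = 1.34 / 2.43 = 0.5514403292
k = 25 + 10 * 0.5514403292 = 30.51440329
Then, compute burden:
B = k * D / 1000 = 30.51440329 * 124 / 1000
= 3783.786008 / 1000
= 3.7838 m


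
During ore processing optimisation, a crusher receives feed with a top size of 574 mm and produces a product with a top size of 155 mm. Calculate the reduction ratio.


3.7032

Reduction ratio = feed size / product size
= 574 / 155
= 3.7032


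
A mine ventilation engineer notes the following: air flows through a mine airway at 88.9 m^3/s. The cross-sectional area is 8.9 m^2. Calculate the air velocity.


9.9888 m/s

Velocity = flow rate / cross-sectional area
= 88.9 / 8.9
= 9.9888 m/s


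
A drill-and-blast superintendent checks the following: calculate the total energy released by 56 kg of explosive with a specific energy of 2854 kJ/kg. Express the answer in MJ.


Energy = mass * specific_energy / 1000
= 56 * 2854 / 1000
= 159824 / 1000
= 159.824 MJ

159.824 MJ


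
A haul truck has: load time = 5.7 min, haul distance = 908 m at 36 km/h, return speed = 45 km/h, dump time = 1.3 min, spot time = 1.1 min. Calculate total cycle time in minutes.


10.824 min

Convert haul speed to m/min: 36 * 1000/60 = 600 m/min
Haul time = 908 / 600 = 1.513333333 min
Convert return speed to m/min: 45 * 1000/60 = 750 m/min
Return time = 908 / 750 = 1.210666667 min
Total cycle time:
= 5.7 + 1.513333333 + 1.3 + 1.210666667 + 1.1
= 10.824 min


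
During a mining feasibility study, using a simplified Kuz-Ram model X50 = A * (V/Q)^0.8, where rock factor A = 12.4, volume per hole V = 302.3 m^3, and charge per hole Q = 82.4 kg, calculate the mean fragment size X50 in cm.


35.0776 cm

Compute V/Q:
V/Q = 302.3 / 82.4 = 3.66868932
Raise to the power 0.8:
(V/Q)^0.8 = 3.66868932^0.8 = 2.828842371
Multiply by A:
X50 = 12.4 * 2.828842371
= 35.0776 cm


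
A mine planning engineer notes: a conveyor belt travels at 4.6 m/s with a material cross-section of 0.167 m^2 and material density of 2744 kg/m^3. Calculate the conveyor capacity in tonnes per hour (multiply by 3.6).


7588.5869 t/h

Volumetric flow = speed * area
= 4.6 * 0.167 = 0.7682 m^3/s
Mass flow = volumetric * density
= 0.7682 * 2744 = 2107.9408 kg/s
Convert to t/h: multiply by 3.6
Capacity = 2107.9408 * 3.6
= 7588.5869 t/h


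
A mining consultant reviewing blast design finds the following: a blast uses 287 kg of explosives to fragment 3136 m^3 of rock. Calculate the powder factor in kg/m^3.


0.0915 kg/m^3

Powder factor = explosive mass / rock volume
= 287 / 3136
= 0.0915 kg/m^3


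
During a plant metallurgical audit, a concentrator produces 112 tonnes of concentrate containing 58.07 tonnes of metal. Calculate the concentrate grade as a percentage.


Grade = (metal in concentrate / concentrate mass) * 100
= (58.07 / 112) * 100
= 0.5184821429 * 100
= 51.8482%

51.8482%


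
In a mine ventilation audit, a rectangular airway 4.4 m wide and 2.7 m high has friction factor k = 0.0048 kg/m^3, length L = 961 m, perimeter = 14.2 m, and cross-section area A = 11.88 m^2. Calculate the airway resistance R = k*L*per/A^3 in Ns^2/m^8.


Compute the numerator:
k * L * per = 0.0048 * 961 * 14.2
= 65.50176
Compute the denominator:
A^3 = 11.88^3 = 1676.676672
Resistance:
R = 65.50176 / 1676.676672
= 0.0391 Ns^2/m^8

0.0391 Ns^2/m^8


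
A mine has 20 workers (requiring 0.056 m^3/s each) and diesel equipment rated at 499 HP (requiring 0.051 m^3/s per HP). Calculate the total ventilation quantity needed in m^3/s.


Airflow for workers:
Q_people = 20 * 0.056 = 1.12 m^3/s
Airflow for diesel equipment:
Q_diesel = 499 * 0.051 = 25.449 m^3/s
Total ventilation:
Q_total = 1.12 + 25.449
= 26.569 m^3/s

26.569 m^3/s


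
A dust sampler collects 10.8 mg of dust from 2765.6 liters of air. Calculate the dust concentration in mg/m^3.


3.9051 mg/m^3

Convert liters to m^3: 1 m^3 = 1000 L
Concentration = mass / volume * 1000
= 10.8 / 2765.6 * 1000
= 0.003905120046 * 1000
= 3.9051 mg/m^3


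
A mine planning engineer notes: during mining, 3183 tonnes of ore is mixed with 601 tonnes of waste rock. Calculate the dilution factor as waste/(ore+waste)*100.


Total material = ore + waste
= 3183 + 601 = 3784 tonnes
Dilution = waste / total * 100
= 601 / 3784 * 100
= 0.1588266385 * 100
= 15.8827%

15.8827%


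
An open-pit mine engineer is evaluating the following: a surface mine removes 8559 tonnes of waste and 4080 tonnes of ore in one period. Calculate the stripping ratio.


2.0978

Stripping ratio = waste tonnage / ore tonnage
= 8559 / 4080
= 2.0978


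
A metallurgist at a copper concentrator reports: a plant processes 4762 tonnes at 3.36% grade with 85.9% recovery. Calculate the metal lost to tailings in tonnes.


22.5605 tonnes

Total metal in feed:
= 4762 * 3.36 / 100 = 160.0032 tonnes
Metal recovered:
= 160.0032 * 85.9 / 100 = 137.4427488 tonnes
Metal lost to tailings:
= 160.0032 - 137.4427488
= 22.5605 tonnes


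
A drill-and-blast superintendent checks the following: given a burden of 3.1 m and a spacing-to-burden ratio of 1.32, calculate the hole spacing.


4.092 m

Spacing = burden * ratio
= 3.1 * 1.32
= 4.092 m


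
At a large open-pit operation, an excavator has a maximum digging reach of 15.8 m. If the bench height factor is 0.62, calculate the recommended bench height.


Bench height = reach * factor
= 15.8 * 0.62
= 9.796 m

9.796 m


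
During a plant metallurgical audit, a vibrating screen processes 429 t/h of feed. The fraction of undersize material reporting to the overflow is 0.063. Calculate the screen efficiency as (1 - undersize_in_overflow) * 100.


93.7%

Screen efficiency = (1 - fraction of undersize in overflow) * 100
= (1 - 0.063) * 100
= 0.937 * 100
= 93.7%


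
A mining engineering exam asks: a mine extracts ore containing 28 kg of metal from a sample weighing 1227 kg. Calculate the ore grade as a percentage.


2.282%

Ore grade = (metal mass / ore mass) * 100
= (28 / 1227) * 100
= 0.0228198859 * 100
= 2.282%


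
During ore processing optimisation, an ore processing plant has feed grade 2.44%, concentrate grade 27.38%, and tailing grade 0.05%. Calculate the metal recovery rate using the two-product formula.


Using the two-product formula:
R = 100 * c * (f - t) / (f * (c - t))
Numerator = 100 * 27.38 * (2.44 - 0.05)
= 100 * 27.38 * 2.39
= 6543.82
Denominator = 2.44 * (27.38 - 0.05)
= 2.44 * 27.33
= 66.6852
R = 6543.82 / 66.6852
= 98.13%

98.13%


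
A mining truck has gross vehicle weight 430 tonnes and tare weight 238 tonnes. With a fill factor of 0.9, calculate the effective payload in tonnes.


172.8 tonnes

Maximum payload = gross - tare
= 430 - 238 = 192 tonnes
Effective payload = max payload * fill factor
= 192 * 0.9
= 172.8 tonnes


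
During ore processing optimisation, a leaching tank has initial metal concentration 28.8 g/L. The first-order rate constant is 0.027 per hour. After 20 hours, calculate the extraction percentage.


41.7252%

Compute the exponent:
-k * t = -0.027 * 20 = -0.54
Remaining concentration:
C = 28.8 * exp(-0.54)
= 28.8 * 0.5827482524
= 16.78314967 g/L
Extracted = 28.8 - 16.78314967 = 12.01685033 g/L
Extraction % = 12.01685033 / 28.8 * 100
= 41.7252%


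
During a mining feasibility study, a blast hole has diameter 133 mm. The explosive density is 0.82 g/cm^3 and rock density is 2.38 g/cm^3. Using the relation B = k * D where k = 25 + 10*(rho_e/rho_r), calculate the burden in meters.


First, compute k:
rho_e / rho_r = 0.82 / 2.38 = 0.3445378151
k = 25 + 10 * 0.3445378151 = 28.44537815
Then, compute burden:
B = k * D / 1000 = 28.44537815 * 133 / 1000
= 3783.235294 / 1000
= 3.7832 m

3.7832 m


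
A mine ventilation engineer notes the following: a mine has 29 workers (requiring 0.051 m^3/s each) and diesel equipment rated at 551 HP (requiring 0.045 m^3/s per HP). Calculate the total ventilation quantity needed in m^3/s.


Airflow for workers:
Q_people = 29 * 0.051 = 1.479 m^3/s
Airflow for diesel equipment:
Q_diesel = 551 * 0.045 = 24.795 m^3/s
Total ventilation:
Q_total = 1.479 + 24.795
= 26.274 m^3/s

26.274 m^3/s


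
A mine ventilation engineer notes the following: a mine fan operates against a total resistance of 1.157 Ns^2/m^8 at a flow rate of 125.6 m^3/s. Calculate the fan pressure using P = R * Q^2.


18252.0915 Pa

Compute Q^2:
Q^2 = 125.6^2 = 15775.36
Compute pressure:
P = R * Q^2 = 1.157 * 15775.36
= 18252.0915 Pa


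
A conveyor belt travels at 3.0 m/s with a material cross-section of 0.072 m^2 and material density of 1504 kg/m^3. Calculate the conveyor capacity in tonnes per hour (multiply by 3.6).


Volumetric flow = speed * area
= 3.0 * 0.072 = 0.216 m^3/s
Mass flow = volumetric * density
= 0.216 * 1504 = 324.864 kg/s
Convert to t/h: multiply by 3.6
Capacity = 324.864 * 3.6
= 1169.5104 t/h

1169.5104 t/h


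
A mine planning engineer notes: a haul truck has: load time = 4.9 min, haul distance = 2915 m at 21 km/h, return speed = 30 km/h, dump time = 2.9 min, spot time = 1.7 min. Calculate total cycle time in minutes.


23.6586 min

Convert haul speed to m/min: 21 * 1000/60 = 350 m/min
Haul time = 2915 / 350 = 8.328571429 min
Convert return speed to m/min: 30 * 1000/60 = 500 m/min
Return time = 2915 / 500 = 5.83 min
Total cycle time:
= 4.9 + 8.328571429 + 2.9 + 5.83 + 1.7
= 23.6586 min


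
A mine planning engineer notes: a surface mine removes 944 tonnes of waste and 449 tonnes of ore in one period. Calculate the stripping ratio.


Stripping ratio = waste tonnage / ore tonnage
= 944 / 449
= 2.1024

2.1024


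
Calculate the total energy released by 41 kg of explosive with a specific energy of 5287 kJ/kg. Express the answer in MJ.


Energy = mass * specific_energy / 1000
= 41 * 5287 / 1000
= 216767 / 1000
= 216.767 MJ

216.767 MJ


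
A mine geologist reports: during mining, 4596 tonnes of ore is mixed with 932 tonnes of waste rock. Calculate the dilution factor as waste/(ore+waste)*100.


Total material = ore + waste
= 4596 + 932 = 5528 tonnes
Dilution = waste / total * 100
= 932 / 5528 * 100
= 0.1685962373 * 100
= 16.8596%

16.8596%


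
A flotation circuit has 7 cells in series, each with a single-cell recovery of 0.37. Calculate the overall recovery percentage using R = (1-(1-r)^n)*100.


96.061%

Complement of single-cell recovery:
1 - r = 1 - 0.37 = 0.63
Raise to power n:
(1 - r)^7 = 0.63^7 = 0.03938980639
Overall recovery:
R = (1 - 0.03938980639) * 100
= 96.061%


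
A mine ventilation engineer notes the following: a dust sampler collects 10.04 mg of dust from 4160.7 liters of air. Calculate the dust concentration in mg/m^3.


2.4131 mg/m^3

Convert liters to m^3: 1 m^3 = 1000 L
Concentration = mass / volume * 1000
= 10.04 / 4160.7 * 1000
= 0.002413055495 * 1000
= 2.4131 mg/m^3


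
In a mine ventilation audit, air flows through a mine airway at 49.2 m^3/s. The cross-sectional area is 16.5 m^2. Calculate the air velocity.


Velocity = flow rate / cross-sectional area
= 49.2 / 16.5
= 2.9818 m/s

2.9818 m/s


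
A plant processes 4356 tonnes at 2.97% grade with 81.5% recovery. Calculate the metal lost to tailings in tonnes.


23.934 tonnes

Total metal in feed:
= 4356 * 2.97 / 100 = 129.3732 tonnes
Metal recovered:
= 129.3732 * 81.5 / 100 = 105.439158 tonnes
Metal lost to tailings:
= 129.3732 - 105.439158
= 23.934 tonnes


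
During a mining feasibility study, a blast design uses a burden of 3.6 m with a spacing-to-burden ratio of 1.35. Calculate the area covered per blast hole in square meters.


First, find the spacing:
Spacing = burden * ratio = 3.6 * 1.35
= 4.86 m
Then, calculate the area:
Area = burden * spacing = 3.6 * 4.86
= 17.496 m^2

17.496 m^2


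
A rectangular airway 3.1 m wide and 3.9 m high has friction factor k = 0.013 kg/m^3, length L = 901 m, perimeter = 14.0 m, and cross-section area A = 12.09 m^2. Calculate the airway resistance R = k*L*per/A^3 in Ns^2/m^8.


Compute the numerator:
k * L * per = 0.013 * 901 * 14.0
= 163.982
Compute the denominator:
A^3 = 12.09^3 = 1767.172329
Resistance:
R = 163.982 / 1767.172329
= 0.0928 Ns^2/m^8

0.0928 Ns^2/m^8


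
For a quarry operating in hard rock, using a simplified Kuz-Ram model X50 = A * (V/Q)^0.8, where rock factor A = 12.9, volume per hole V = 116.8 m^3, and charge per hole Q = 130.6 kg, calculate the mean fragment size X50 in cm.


11.7975 cm

Compute V/Q:
V/Q = 116.8 / 130.6 = 0.8943338438
Raise to the power 0.8:
(V/Q)^0.8 = 0.8943338438^0.8 = 0.9145337402
Multiply by A:
X50 = 12.9 * 0.9145337402
= 11.7975 cm


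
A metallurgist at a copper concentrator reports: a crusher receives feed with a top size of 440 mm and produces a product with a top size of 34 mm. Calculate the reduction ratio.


12.9412

Reduction ratio = feed size / product size
= 440 / 34
= 12.9412


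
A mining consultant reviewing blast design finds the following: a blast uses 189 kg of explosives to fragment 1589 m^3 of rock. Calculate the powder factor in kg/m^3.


Powder factor = explosive mass / rock volume
= 189 / 1589
= 0.1189 kg/m^3

0.1189 kg/m^3


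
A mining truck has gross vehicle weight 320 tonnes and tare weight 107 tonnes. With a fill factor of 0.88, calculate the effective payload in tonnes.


187.44 tonnes

Maximum payload = gross - tare
= 320 - 107 = 213 tonnes
Effective payload = max payload * fill factor
= 213 * 0.88
= 187.44 tonnes


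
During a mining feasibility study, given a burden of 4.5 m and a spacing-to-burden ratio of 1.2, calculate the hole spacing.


Spacing = burden * ratio
= 4.5 * 1.2
= 5.4 m

5.4 m


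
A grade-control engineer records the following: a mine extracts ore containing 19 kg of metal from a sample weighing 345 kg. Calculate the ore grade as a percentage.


5.5072%

Ore grade = (metal mass / ore mass) * 100
= (19 / 345) * 100
= 0.05507246377 * 100
= 5.5072%


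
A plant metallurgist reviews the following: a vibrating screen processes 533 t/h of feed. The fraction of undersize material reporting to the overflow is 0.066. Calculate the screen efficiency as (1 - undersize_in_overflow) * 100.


Screen efficiency = (1 - fraction of undersize in overflow) * 100
= (1 - 0.066) * 100
= 0.934 * 100
= 93.4%

93.4%


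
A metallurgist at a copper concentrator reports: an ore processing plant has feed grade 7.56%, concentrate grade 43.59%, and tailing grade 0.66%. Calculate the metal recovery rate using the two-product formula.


92.673%

Using the two-product formula:
R = 100 * c * (f - t) / (f * (c - t))
Numerator = 100 * 43.59 * (7.56 - 0.66)
= 100 * 43.59 * 6.9
= 30077.1
Denominator = 7.56 * (43.59 - 0.66)
= 7.56 * 42.93
= 324.5508
R = 30077.1 / 324.5508
= 92.673%


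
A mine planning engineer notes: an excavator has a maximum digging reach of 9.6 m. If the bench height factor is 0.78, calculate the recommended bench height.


7.488 m

Bench height = reach * factor
= 9.6 * 0.78
= 7.488 m


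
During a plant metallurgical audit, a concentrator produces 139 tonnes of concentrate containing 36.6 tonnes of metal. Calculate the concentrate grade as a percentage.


Grade = (metal in concentrate / concentrate mass) * 100
= (36.6 / 139) * 100
= 0.2633093525 * 100
= 26.3309%

26.3309%


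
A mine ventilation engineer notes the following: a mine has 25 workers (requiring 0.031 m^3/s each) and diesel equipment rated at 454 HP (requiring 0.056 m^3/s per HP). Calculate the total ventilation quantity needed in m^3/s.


Airflow for workers:
Q_people = 25 * 0.031 = 0.775 m^3/s
Airflow for diesel equipment:
Q_diesel = 454 * 0.056 = 25.424 m^3/s
Total ventilation:
Q_total = 0.775 + 25.424
= 26.199 m^3/s

26.199 m^3/s


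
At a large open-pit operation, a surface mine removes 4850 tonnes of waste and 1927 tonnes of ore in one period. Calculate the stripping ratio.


2.5169

Stripping ratio = waste tonnage / ore tonnage
= 4850 / 1927
= 2.5169


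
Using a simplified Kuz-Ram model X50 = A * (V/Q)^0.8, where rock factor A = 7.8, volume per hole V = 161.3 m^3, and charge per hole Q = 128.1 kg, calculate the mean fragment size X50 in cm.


Compute V/Q:
V/Q = 161.3 / 128.1 = 1.259172521
Raise to the power 0.8:
(V/Q)^0.8 = 1.259172521^0.8 = 1.202453221
Multiply by A:
X50 = 7.8 * 1.202453221
= 9.3791 cm

9.3791 cm


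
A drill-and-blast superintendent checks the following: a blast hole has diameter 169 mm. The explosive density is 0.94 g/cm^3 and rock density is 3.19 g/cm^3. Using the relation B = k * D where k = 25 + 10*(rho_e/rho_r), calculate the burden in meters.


4.723 m

First, compute k:
rho_e / rho_r = 0.94 / 3.19 = 0.2946708464
k = 25 + 10 * 0.2946708464 = 27.94670846
Then, compute burden:
B = k * D / 1000 = 27.94670846 * 169 / 1000
= 4722.99373 / 1000
= 4.723 m


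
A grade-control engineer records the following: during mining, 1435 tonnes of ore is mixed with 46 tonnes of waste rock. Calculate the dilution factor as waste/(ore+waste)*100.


Total material = ore + waste
= 1435 + 46 = 1481 tonnes
Dilution = waste / total * 100
= 46 / 1481 * 100
= 0.03106009453 * 100
= 3.106%

3.106%


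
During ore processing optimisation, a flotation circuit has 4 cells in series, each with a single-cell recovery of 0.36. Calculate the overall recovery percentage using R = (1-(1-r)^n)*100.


Complement of single-cell recovery:
1 - r = 1 - 0.36 = 0.64
Raise to power n:
(1 - r)^4 = 0.64^4 = 0.16777216
Overall recovery:
R = (1 - 0.16777216) * 100
= 83.2228%

83.2228%


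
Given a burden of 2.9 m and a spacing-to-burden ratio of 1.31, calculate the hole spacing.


Spacing = burden * ratio
= 2.9 * 1.31
= 3.799 m

3.799 m


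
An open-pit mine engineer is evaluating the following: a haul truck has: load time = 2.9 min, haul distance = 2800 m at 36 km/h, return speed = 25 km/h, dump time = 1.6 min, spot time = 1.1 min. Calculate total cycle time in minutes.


16.9867 min

Convert haul speed to m/min: 36 * 1000/60 = 600 m/min
Haul time = 2800 / 600 = 4.666666667 min
Convert return speed to m/min: 25 * 1000/60 = 416.6666667 m/min
Return time = 2800 / 416.6666667 = 6.72 min
Total cycle time:
= 2.9 + 4.666666667 + 1.6 + 6.72 + 1.1
= 16.9867 min


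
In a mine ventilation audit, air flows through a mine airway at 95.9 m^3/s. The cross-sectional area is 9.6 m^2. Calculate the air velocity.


Velocity = flow rate / cross-sectional area
= 95.9 / 9.6
= 9.9896 m/s

9.9896 m/s


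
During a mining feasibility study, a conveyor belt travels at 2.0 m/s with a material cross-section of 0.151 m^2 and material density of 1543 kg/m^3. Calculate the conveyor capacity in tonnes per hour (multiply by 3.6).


1677.5496 t/h

Volumetric flow = speed * area
= 2.0 * 0.151 = 0.302 m^3/s
Mass flow = volumetric * density
= 0.302 * 1543 = 465.986 kg/s
Convert to t/h: multiply by 3.6
Capacity = 465.986 * 3.6
= 1677.5496 t/h


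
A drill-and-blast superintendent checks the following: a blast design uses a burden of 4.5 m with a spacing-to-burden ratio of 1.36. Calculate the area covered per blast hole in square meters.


27.54 m^2

First, find the spacing:
Spacing = burden * ratio = 4.5 * 1.36
= 6.12 m
Then, calculate the area:
Area = burden * spacing = 4.5 * 6.12
= 27.54 m^2


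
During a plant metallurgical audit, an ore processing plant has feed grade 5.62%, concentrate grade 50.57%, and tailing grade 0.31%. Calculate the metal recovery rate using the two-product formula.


Using the two-product formula:
R = 100 * c * (f - t) / (f * (c - t))
Numerator = 100 * 50.57 * (5.62 - 0.31)
= 100 * 50.57 * 5.31
= 26852.67
Denominator = 5.62 * (50.57 - 0.31)
= 5.62 * 50.26
= 282.4612
R = 26852.67 / 282.4612
= 95.0668%

95.0668%


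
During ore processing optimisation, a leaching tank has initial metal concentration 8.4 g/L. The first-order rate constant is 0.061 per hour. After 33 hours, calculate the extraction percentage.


86.6413%

Compute the exponent:
-k * t = -0.061 * 33 = -2.013
Remaining concentration:
C = 8.4 * exp(-2.013)
= 8.4 * 0.133587311
= 1.122133412 g/L
Extracted = 8.4 - 1.122133412 = 7.277866588 g/L
Extraction % = 7.277866588 / 8.4 * 100
= 86.6413%


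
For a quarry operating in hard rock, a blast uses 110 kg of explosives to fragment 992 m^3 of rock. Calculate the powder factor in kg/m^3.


Powder factor = explosive mass / rock volume
= 110 / 992
= 0.1109 kg/m^3

0.1109 kg/m^3


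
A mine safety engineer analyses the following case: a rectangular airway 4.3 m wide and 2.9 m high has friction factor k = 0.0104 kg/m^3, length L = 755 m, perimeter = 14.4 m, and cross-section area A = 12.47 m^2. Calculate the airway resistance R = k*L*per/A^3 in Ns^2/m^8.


Compute the numerator:
k * L * per = 0.0104 * 755 * 14.4
= 113.0688
Compute the denominator:
A^3 = 12.47^3 = 1939.096223
Resistance:
R = 113.0688 / 1939.096223
= 0.0583 Ns^2/m^8

0.0583 Ns^2/m^8


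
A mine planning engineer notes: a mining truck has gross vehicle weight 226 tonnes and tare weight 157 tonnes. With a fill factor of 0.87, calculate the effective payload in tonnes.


Maximum payload = gross - tare
= 226 - 157 = 69 tonnes
Effective payload = max payload * fill factor
= 69 * 0.87
= 60.03 tonnes

60.03 tonnes


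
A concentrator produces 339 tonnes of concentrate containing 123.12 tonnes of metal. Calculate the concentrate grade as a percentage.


36.3186%

Grade = (metal in concentrate / concentrate mass) * 100
= (123.12 / 339) * 100
= 0.3631858407 * 100
= 36.3186%


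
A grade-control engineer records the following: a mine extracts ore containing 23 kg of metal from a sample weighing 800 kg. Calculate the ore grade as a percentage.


2.875%

Ore grade = (metal mass / ore mass) * 100
= (23 / 800) * 100
= 0.02875 * 100
= 2.875%


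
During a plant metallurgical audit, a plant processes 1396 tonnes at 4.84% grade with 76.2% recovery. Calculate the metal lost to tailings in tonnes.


Total metal in feed:
= 1396 * 4.84 / 100 = 67.5664 tonnes
Metal recovered:
= 67.5664 * 76.2 / 100 = 51.4855968 tonnes
Metal lost to tailings:
= 67.5664 - 51.4855968
= 16.0808 tonnes

16.0808 tonnes


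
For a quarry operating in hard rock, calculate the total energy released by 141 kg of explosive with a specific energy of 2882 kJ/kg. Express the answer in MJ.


406.362 MJ

Energy = mass * specific_energy / 1000
= 141 * 2882 / 1000
= 406362 / 1000
= 406.362 MJ


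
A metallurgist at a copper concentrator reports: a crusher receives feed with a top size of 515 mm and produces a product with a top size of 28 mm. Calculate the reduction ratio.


Reduction ratio = feed size / product size
= 515 / 28
= 18.3929

18.3929


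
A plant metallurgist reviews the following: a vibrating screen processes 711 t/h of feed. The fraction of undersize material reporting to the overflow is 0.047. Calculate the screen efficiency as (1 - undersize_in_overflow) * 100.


Screen efficiency = (1 - fraction of undersize in overflow) * 100
= (1 - 0.047) * 100
= 0.953 * 100
= 95.3%

95.3%


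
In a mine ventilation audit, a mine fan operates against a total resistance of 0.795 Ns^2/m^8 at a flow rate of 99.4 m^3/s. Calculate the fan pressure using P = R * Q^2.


7854.8862 Pa

Compute Q^2:
Q^2 = 99.4^2 = 9880.36
Compute pressure:
P = R * Q^2 = 0.795 * 9880.36
= 7854.8862 Pa


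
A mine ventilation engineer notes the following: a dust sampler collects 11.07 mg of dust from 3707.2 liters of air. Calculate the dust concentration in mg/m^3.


2.9861 mg/m^3

Convert liters to m^3: 1 m^3 = 1000 L
Concentration = mass / volume * 1000
= 11.07 / 3707.2 * 1000
= 0.002986081139 * 1000
= 2.9861 mg/m^3


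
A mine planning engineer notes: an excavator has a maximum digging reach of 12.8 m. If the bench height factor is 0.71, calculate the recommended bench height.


9.088 m

Bench height = reach * factor
= 12.8 * 0.71
= 9.088 m


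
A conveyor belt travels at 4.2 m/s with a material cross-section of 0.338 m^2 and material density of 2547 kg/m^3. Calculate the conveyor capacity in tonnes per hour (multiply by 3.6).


13016.5963 t/h

Volumetric flow = speed * area
= 4.2 * 0.338 = 1.4196 m^3/s
Mass flow = volumetric * density
= 1.4196 * 2547 = 3615.7212 kg/s
Convert to t/h: multiply by 3.6
Capacity = 3615.7212 * 3.6
= 13016.5963 t/h


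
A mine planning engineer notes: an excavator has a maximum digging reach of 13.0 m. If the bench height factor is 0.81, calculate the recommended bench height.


Bench height = reach * factor
= 13.0 * 0.81
= 10.53 m

10.53 m


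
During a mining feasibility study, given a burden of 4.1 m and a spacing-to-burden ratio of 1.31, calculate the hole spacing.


Spacing = burden * ratio
= 4.1 * 1.31
= 5.371 m

5.371 m


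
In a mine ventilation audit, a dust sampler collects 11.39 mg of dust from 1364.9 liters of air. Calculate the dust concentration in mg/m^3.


Convert liters to m^3: 1 m^3 = 1000 L
Concentration = mass / volume * 1000
= 11.39 / 1364.9 * 1000
= 0.008344933695 * 1000
= 8.3449 mg/m^3

8.3449 mg/m^3


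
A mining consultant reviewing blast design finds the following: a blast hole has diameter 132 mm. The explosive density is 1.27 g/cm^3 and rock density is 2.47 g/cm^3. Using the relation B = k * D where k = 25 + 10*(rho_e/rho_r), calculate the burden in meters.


First, compute k:
rho_e / rho_r = 1.27 / 2.47 = 0.5141700405
k = 25 + 10 * 0.5141700405 = 30.1417004
Then, compute burden:
B = k * D / 1000 = 30.1417004 * 132 / 1000
= 3978.704453 / 1000
= 3.9787 m

3.9787 m


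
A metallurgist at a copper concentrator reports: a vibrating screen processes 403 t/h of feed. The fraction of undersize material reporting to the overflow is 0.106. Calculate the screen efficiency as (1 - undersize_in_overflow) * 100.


89.4%

Screen efficiency = (1 - fraction of undersize in overflow) * 100
= (1 - 0.106) * 100
= 0.894 * 100
= 89.4%


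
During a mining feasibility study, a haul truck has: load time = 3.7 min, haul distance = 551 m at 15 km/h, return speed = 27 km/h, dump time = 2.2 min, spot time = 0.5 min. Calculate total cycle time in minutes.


9.8284 min

Convert haul speed to m/min: 15 * 1000/60 = 250 m/min
Haul time = 551 / 250 = 2.204 min
Convert return speed to m/min: 27 * 1000/60 = 450 m/min
Return time = 551 / 450 = 1.224444444 min
Total cycle time:
= 3.7 + 2.204 + 2.2 + 1.224444444 + 0.5
= 9.8284 min


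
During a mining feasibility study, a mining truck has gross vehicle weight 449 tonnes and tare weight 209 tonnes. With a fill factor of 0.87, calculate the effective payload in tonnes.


208.8 tonnes

Maximum payload = gross - tare
= 449 - 209 = 240 tonnes
Effective payload = max payload * fill factor
= 240 * 0.87
= 208.8 tonnes


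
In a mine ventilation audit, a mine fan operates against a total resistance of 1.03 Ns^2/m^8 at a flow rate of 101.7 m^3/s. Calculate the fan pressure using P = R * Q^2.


10653.1767 Pa

Compute Q^2:
Q^2 = 101.7^2 = 10342.89
Compute pressure:
P = R * Q^2 = 1.03 * 10342.89
= 10653.1767 Pa


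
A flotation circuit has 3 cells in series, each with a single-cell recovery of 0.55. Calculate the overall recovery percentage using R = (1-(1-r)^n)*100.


Complement of single-cell recovery:
1 - r = 1 - 0.55 = 0.45
Raise to power n:
(1 - r)^3 = 0.45^3 = 0.091125
Overall recovery:
R = (1 - 0.091125) * 100
= 90.8875%

90.8875%


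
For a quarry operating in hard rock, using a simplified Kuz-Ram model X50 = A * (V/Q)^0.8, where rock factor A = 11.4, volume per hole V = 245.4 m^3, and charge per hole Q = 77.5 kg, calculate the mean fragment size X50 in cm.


28.6657 cm

Compute V/Q:
V/Q = 245.4 / 77.5 = 3.166451613
Raise to the power 0.8:
(V/Q)^0.8 = 3.166451613^0.8 = 2.514538472
Multiply by A:
X50 = 11.4 * 2.514538472
= 28.6657 cm


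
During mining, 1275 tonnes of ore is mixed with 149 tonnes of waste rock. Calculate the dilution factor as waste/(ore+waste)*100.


10.4635%

Total material = ore + waste
= 1275 + 149 = 1424 tonnes
Dilution = waste / total * 100
= 149 / 1424 * 100
= 0.1046348315 * 100
= 10.4635%


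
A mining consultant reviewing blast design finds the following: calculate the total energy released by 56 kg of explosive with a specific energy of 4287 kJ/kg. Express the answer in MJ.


240.072 MJ

Energy = mass * specific_energy / 1000
= 56 * 4287 / 1000
= 240072 / 1000
= 240.072 MJ


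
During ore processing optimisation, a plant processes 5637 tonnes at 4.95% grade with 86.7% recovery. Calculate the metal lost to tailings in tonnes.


37.1112 tonnes

Total metal in feed:
= 5637 * 4.95 / 100 = 279.0315 tonnes
Metal recovered:
= 279.0315 * 86.7 / 100 = 241.9203105 tonnes
Metal lost to tailings:
= 279.0315 - 241.9203105
= 37.1112 tonnes


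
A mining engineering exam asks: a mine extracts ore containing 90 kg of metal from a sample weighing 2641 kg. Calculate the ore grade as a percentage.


3.4078%

Ore grade = (metal mass / ore mass) * 100
= (90 / 2641) * 100
= 0.03407800076 * 100
= 3.4078%


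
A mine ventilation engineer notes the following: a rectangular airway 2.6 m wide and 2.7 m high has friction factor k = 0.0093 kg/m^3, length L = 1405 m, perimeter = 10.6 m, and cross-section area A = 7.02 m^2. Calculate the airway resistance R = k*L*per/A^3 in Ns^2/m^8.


Compute the numerator:
k * L * per = 0.0093 * 1405 * 10.6
= 138.5049
Compute the denominator:
A^3 = 7.02^3 = 345.948408
Resistance:
R = 138.5049 / 345.948408
= 0.4004 Ns^2/m^8

0.4004 Ns^2/m^8


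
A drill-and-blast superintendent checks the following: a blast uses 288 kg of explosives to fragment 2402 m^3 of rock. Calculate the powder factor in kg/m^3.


Powder factor = explosive mass / rock volume
= 288 / 2402
= 0.1199 kg/m^3

0.1199 kg/m^3


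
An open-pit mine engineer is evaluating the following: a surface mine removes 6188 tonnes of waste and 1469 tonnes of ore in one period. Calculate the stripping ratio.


4.2124

Stripping ratio = waste tonnage / ore tonnage
= 6188 / 1469
= 4.2124
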